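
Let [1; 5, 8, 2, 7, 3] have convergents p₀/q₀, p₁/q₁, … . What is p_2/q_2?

Using pₖ = aₖpₖ₋₁ + pₖ₋₂, qₖ = aₖqₖ₋₁ + qₖ₋₂ (with p₋₁=1, p₋₂=0, q₋₁=0, q₋₂=1):
  k=0: a=1, p=1, q=1
  k=1: a=5, p=6, q=5
  k=2: a=8, p=49, q=41

49/41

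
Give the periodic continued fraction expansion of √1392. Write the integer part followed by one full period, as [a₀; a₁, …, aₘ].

[37; 3, 4, 3, 74]

a₀ = ⌊√1392⌋ = 37.
With m₀=0, d₀=1 and mₖ₊₁ = dₖaₖ − mₖ, dₖ₊₁ = (n − mₖ₊₁²)/dₖ, aₖ₊₁ = ⌊(a₀+mₖ₊₁)/dₖ₊₁⌋:
  k=1: m=37, d=23, a=3
  k=2: m=32, d=16, a=4
  k=3: m=32, d=23, a=3
  k=4: m=37, d=1, a=74
d=1 and a=2a₀=74 at k=4, so the next step gives (m, d) = (37, 23) again — its k=1 value — and the period has length 4.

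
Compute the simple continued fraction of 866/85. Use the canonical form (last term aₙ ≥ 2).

866 = 10×85 + 16
85 = 5×16 + 5
16 = 3×5 + 1
5 = 5×1 + 0  (stop)
So 866/85 = [10; 5, 3, 5].

[10; 5, 3, 5]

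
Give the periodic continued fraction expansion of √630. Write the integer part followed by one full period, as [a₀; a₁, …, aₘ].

[25; 10, 50]

a₀ = ⌊√630⌋ = 25.
With m₀=0, d₀=1 and mₖ₊₁ = dₖaₖ − mₖ, dₖ₊₁ = (n − mₖ₊₁²)/dₖ, aₖ₊₁ = ⌊(a₀+mₖ₊₁)/dₖ₊₁⌋:
  k=1: m=25, d=5, a=10
  k=2: m=25, d=1, a=50
d=1 and a=2a₀=50 at k=2, so the next step gives (m, d) = (25, 5) again — its k=1 value — and the period has length 2.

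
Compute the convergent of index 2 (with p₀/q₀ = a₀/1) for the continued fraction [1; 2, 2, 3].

Using pₖ = aₖpₖ₋₁ + pₖ₋₂, qₖ = aₖqₖ₋₁ + qₖ₋₂ (with p₋₁=1, p₋₂=0, q₋₁=0, q₋₂=1):
  k=0: a=1, p=1, q=1
  k=1: a=2, p=3, q=2
  k=2: a=2, p=7, q=5

7/5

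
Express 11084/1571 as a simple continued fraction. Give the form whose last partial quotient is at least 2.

[7; 18, 17, 2, 2]

11084 = 7·1571 + 87
1571 = 18·87 + 5
87 = 17·5 + 2
5 = 2·2 + 1
2 = 2·1 + 0  (stop)
So 11084/1571 = [7; 18, 17, 2, 2].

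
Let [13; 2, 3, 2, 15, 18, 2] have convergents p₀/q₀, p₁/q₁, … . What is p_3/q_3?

Using pₖ = aₖpₖ₋₁ + pₖ₋₂, qₖ = aₖqₖ₋₁ + qₖ₋₂ (with p₋₁=1, p₋₂=0, q₋₁=0, q₋₂=1):
  k=0: a=13, p=13, q=1
  k=1: a=2, p=27, q=2
  k=2: a=3, p=94, q=7
  k=3: a=2, p=215, q=16

215/16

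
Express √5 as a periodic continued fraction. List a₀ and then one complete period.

a₀ = ⌊√5⌋ = 2.
With m₀=0, d₀=1 and mₖ₊₁ = dₖaₖ − mₖ, dₖ₊₁ = (n − mₖ₊₁²)/dₖ, aₖ₊₁ = ⌊(a₀+mₖ₊₁)/dₖ₊₁⌋:
  k=1: m=2, d=1, a=4
d=1 and a=2a₀=4 at k=1, so the next step gives (m, d) = (2, 1) again — its k=1 value — and the period has length 1.

[2; 4]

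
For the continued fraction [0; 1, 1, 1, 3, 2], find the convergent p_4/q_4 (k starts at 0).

Using pₖ = aₖpₖ₋₁ + pₖ₋₂, qₖ = aₖqₖ₋₁ + qₖ₋₂ (with p₋₁=1, p₋₂=0, q₋₁=0, q₋₂=1):
  k=0: a=0, p=0, q=1
  k=1: a=1, p=1, q=1
  k=2: a=1, p=1, q=2
  k=3: a=1, p=2, q=3
  k=4: a=3, p=7, q=11

7/11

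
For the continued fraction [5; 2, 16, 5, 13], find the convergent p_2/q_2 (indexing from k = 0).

181/33

Using pₖ = aₖpₖ₋₁ + pₖ₋₂, qₖ = aₖqₖ₋₁ + qₖ₋₂ (with p₋₁=1, p₋₂=0, q₋₁=0, q₋₂=1):
  k=0: a=5, p=5, q=1
  k=1: a=2, p=11, q=2
  k=2: a=16, p=181, q=33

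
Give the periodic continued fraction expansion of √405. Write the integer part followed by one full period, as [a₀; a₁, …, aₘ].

[20; 8, 40]

a₀ = ⌊√405⌋ = 20.
With m₀=0, d₀=1 and mₖ₊₁ = dₖaₖ − mₖ, dₖ₊₁ = (n − mₖ₊₁²)/dₖ, aₖ₊₁ = ⌊(a₀+mₖ₊₁)/dₖ₊₁⌋:
  k=1: m=20, d=5, a=8
  k=2: m=20, d=1, a=40
d=1 and a=2a₀=40 at k=2, so the next step gives (m, d) = (20, 5) again — its k=1 value — and the period has length 2.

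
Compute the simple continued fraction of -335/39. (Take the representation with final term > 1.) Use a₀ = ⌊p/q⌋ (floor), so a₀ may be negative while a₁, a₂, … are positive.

[-9; 2, 2, 3, 2]

-335 = -9×39 + 16
39 = 2×16 + 7
16 = 2×7 + 2
7 = 3×2 + 1
2 = 2×1 + 0  (stop)
So -335/39 = [-9; 2, 2, 3, 2].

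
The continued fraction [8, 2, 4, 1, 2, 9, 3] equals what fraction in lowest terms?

7615/901

Fold from the inside: start with 3/1.
  9 + 1/3 = 28/3
  2 + 3/28 = 59/28
  1 + 28/59 = 87/59
  4 + 59/87 = 407/87
  2 + 87/407 = 901/407
  8 + 407/901 = 7615/901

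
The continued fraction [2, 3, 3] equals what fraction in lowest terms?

Fold from the inside: start with 3/1.
  3 + 1/3 = 10/3
  2 + 3/10 = 23/10

23/10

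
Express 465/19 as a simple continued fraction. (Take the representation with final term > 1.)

[24; 2, 9]

465 = 24×19 + 9
19 = 2×9 + 1
9 = 9×1 + 0  (stop)
So 465/19 = [24; 2, 9].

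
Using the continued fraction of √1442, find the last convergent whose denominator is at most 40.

√1442 = [37; 1, 36, 1, 74, …] (period length 4).
Convergents:
  p_0/q_0 = 37/1
  p_1/q_1 = 38/1
  p_2/q_2 = 1405/37
  p_3/q_3 = 1443/38
  p_4/q_4 = 108187/2849
q_3 = 38 ≤ 40 < 2849 = q_4, so the answer is 1443/38.

1443/38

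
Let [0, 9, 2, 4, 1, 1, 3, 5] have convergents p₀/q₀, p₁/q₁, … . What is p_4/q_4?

Using pₖ = aₖpₖ₋₁ + pₖ₋₂, qₖ = aₖqₖ₋₁ + qₖ₋₂ (with p₋₁=1, p₋₂=0, q₋₁=0, q₋₂=1):
  k=0: a=0, p=0, q=1
  k=1: a=9, p=1, q=9
  k=2: a=2, p=2, q=19
  k=3: a=4, p=9, q=85
  k=4: a=1, p=11, q=104

11/104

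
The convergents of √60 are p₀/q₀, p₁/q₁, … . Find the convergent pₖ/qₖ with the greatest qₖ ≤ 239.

1433/185

√60 = [7; 1, 2, 1, 14, …] (period length 4).
Convergents:
  p_0/q_0 = 7/1
  p_1/q_1 = 8/1
  p_2/q_2 = 23/3
  p_3/q_3 = 31/4
  p_4/q_4 = 457/59
  p_5/q_5 = 488/63
  p_6/q_6 = 1433/185
  p_7/q_7 = 1921/248
q_6 = 185 ≤ 239 < 248 = q_7, so the answer is 1433/185.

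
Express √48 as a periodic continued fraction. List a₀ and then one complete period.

[6; 1, 12]

a₀ = ⌊√48⌋ = 6.
With m₀=0, d₀=1 and mₖ₊₁ = dₖaₖ − mₖ, dₖ₊₁ = (n − mₖ₊₁²)/dₖ, aₖ₊₁ = ⌊(a₀+mₖ₊₁)/dₖ₊₁⌋:
  k=1: m=6, d=12, a=1
  k=2: m=6, d=1, a=12
d=1 and a=2a₀=12 at k=2, so the next step gives (m, d) = (6, 12) again — its k=1 value — and the period has length 2.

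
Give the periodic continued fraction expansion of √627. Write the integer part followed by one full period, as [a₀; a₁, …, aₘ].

[25; 25, 50]

a₀ = ⌊√627⌋ = 25.
With m₀=0, d₀=1 and mₖ₊₁ = dₖaₖ − mₖ, dₖ₊₁ = (n − mₖ₊₁²)/dₖ, aₖ₊₁ = ⌊(a₀+mₖ₊₁)/dₖ₊₁⌋:
  k=1: m=25, d=2, a=25
  k=2: m=25, d=1, a=50
d=1 and a=2a₀=50 at k=2, so the next step gives (m, d) = (25, 2) again — its k=1 value — and the period has length 2.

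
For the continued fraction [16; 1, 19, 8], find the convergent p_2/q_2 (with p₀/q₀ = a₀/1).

Using pₖ = aₖpₖ₋₁ + pₖ₋₂, qₖ = aₖqₖ₋₁ + qₖ₋₂ (with p₋₁=1, p₋₂=0, q₋₁=0, q₋₂=1):
  k=0: a=16, p=16, q=1
  k=1: a=1, p=17, q=1
  k=2: a=19, p=339, q=20

339/20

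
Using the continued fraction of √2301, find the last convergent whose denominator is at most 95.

1535/32

√2301 = [47; 1, 30, 1, 94, …] (period length 4).
Convergents:
  p_0/q_0 = 47/1
  p_1/q_1 = 48/1
  p_2/q_2 = 1487/31
  p_3/q_3 = 1535/32
  p_4/q_4 = 145777/3039
q_3 = 32 ≤ 95 < 3039 = q_4, so the answer is 1535/32.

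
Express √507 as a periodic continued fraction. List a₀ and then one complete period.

a₀ = ⌊√507⌋ = 22.
With m₀=0, d₀=1 and mₖ₊₁ = dₖaₖ − mₖ, dₖ₊₁ = (n − mₖ₊₁²)/dₖ, aₖ₊₁ = ⌊(a₀+mₖ₊₁)/dₖ₊₁⌋:
  k=1: m=22, d=23, a=1
  k=2: m=1, d=22, a=1
  k=3: m=21, d=3, a=14
  k=4: m=21, d=22, a=1
  k=5: m=1, d=23, a=1
  k=6: m=22, d=1, a=44
d=1 and a=2a₀=44 at k=6, so the next step gives (m, d) = (22, 23) again — its k=1 value — and the period has length 6.

[22; 1, 1, 14, 1, 1, 44]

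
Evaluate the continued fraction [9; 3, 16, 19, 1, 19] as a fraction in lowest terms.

182903/19611

Using pₖ = aₖpₖ₋₁ + pₖ₋₂ and qₖ = aₖqₖ₋₁ + qₖ₋₂:
  k=0: a=9, p=9, q=1
  k=1: a=3, p=28, q=3
  k=2: a=16, p=457, q=49
  k=3: a=19, p=8711, q=934
  k=4: a=1, p=9168, q=983
  k=5: a=19, p=182903, q=19611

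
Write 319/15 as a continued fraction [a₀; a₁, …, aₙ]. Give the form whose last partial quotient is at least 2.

319 = 21×15 + 4
15 = 3×4 + 3
4 = 1×3 + 1
3 = 3×1 + 0  (stop)
So 319/15 = [21; 3, 1, 3].

[21; 3, 1, 3]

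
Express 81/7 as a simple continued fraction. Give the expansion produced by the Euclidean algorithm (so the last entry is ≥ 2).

[11; 1, 1, 3]

81 = 11*7 + 4
7 = 1*4 + 3
4 = 1*3 + 1
3 = 3*1 + 0  (stop)
So 81/7 = [11; 1, 1, 3].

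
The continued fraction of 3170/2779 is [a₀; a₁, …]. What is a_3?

3170 = 1·2779 + 391   →  a_0 = 1
2779 = 7·391 + 42   →  a_1 = 7
391 = 9·42 + 13   →  a_2 = 9
42 = 3·13 + 3   →  a_3 = 3

3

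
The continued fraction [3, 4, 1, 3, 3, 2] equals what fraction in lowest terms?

Using pₖ = aₖpₖ₋₁ + pₖ₋₂ and qₖ = aₖqₖ₋₁ + qₖ₋₂:
  k=0: a=3, p=3, q=1
  k=1: a=4, p=13, q=4
  k=2: a=1, p=16, q=5
  k=3: a=3, p=61, q=19
  k=4: a=3, p=199, q=62
  k=5: a=2, p=459, q=143

459/143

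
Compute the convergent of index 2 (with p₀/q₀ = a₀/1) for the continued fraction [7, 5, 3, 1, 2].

Using pₖ = aₖpₖ₋₁ + pₖ₋₂, qₖ = aₖqₖ₋₁ + qₖ₋₂ (with p₋₁=1, p₋₂=0, q₋₁=0, q₋₂=1):
  k=0: a=7, p=7, q=1
  k=1: a=5, p=36, q=5
  k=2: a=3, p=115, q=16

115/16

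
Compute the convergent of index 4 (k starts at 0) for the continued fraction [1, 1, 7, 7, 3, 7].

336/179

Using pₖ = aₖpₖ₋₁ + pₖ₋₂, qₖ = aₖqₖ₋₁ + qₖ₋₂ (with p₋₁=1, p₋₂=0, q₋₁=0, q₋₂=1):
  k=0: a=1, p=1, q=1
  k=1: a=1, p=2, q=1
  k=2: a=7, p=15, q=8
  k=3: a=7, p=107, q=57
  k=4: a=3, p=336, q=179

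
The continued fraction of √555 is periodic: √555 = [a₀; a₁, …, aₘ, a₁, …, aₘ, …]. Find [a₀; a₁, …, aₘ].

a₀ = ⌊√555⌋ = 23.
With m₀=0, d₀=1 and mₖ₊₁ = dₖaₖ − mₖ, dₖ₊₁ = (n − mₖ₊₁²)/dₖ, aₖ₊₁ = ⌊(a₀+mₖ₊₁)/dₖ₊₁⌋:
  k=1: m=23, d=26, a=1
  k=2: m=3, d=21, a=1
  k=3: m=18, d=11, a=3
  k=4: m=15, d=30, a=1
  k=5: m=15, d=11, a=3
  k=6: m=18, d=21, a=1
  k=7: m=3, d=26, a=1
  k=8: m=23, d=1, a=46
d=1 and a=2a₀=46 at k=8, so the next step gives (m, d) = (23, 26) again — its k=1 value — and the period has length 8.

[23; 1, 1, 3, 1, 3, 1, 1, 46]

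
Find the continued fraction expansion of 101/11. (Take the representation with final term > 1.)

[9; 5, 2]

101 = 9×11 + 2
11 = 5×2 + 1
2 = 2×1 + 0  (stop)
So 101/11 = [9; 5, 2].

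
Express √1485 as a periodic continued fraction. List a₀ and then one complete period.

[38; 1, 1, 6, 1, 1, 76]

a₀ = ⌊√1485⌋ = 38.
With m₀=0, d₀=1 and mₖ₊₁ = dₖaₖ − mₖ, dₖ₊₁ = (n − mₖ₊₁²)/dₖ, aₖ₊₁ = ⌊(a₀+mₖ₊₁)/dₖ₊₁⌋:
  k=1: m=38, d=41, a=1
  k=2: m=3, d=36, a=1
  k=3: m=33, d=11, a=6
  k=4: m=33, d=36, a=1
  k=5: m=3, d=41, a=1
  k=6: m=38, d=1, a=76
d=1 and a=2a₀=76 at k=6, so the next step gives (m, d) = (38, 41) again — its k=1 value — and the period has length 6.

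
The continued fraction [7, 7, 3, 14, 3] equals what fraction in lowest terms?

Using pₖ = aₖpₖ₋₁ + pₖ₋₂ and qₖ = aₖqₖ₋₁ + qₖ₋₂:
  k=0: a=7, p=7, q=1
  k=1: a=7, p=50, q=7
  k=2: a=3, p=157, q=22
  k=3: a=14, p=2248, q=315
  k=4: a=3, p=6901, q=967

6901/967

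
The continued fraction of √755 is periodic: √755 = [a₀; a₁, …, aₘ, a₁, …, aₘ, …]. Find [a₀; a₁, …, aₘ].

[27; 2, 10, 2, 54]

a₀ = ⌊√755⌋ = 27.
With m₀=0, d₀=1 and mₖ₊₁ = dₖaₖ − mₖ, dₖ₊₁ = (n − mₖ₊₁²)/dₖ, aₖ₊₁ = ⌊(a₀+mₖ₊₁)/dₖ₊₁⌋:
  k=1: m=27, d=26, a=2
  k=2: m=25, d=5, a=10
  k=3: m=25, d=26, a=2
  k=4: m=27, d=1, a=54
d=1 and a=2a₀=54 at k=4, so the next step gives (m, d) = (27, 26) again — its k=1 value — and the period has length 4.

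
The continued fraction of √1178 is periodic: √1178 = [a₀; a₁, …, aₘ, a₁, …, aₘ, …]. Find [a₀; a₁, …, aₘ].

[34; 3, 9, 2, 9, 3, 68]

a₀ = ⌊√1178⌋ = 34.
With m₀=0, d₀=1 and mₖ₊₁ = dₖaₖ − mₖ, dₖ₊₁ = (n − mₖ₊₁²)/dₖ, aₖ₊₁ = ⌊(a₀+mₖ₊₁)/dₖ₊₁⌋:
  k=1: m=34, d=22, a=3
  k=2: m=32, d=7, a=9
  k=3: m=31, d=31, a=2
  k=4: m=31, d=7, a=9
  k=5: m=32, d=22, a=3
  k=6: m=34, d=1, a=68
d=1 and a=2a₀=68 at k=6, so the next step gives (m, d) = (34, 22) again — its k=1 value — and the period has length 6.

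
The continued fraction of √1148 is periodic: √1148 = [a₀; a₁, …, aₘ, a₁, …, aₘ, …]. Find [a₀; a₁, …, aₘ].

a₀ = ⌊√1148⌋ = 33.
With m₀=0, d₀=1 and mₖ₊₁ = dₖaₖ − mₖ, dₖ₊₁ = (n − mₖ₊₁²)/dₖ, aₖ₊₁ = ⌊(a₀+mₖ₊₁)/dₖ₊₁⌋:
  k=1: m=33, d=59, a=1
  k=2: m=26, d=8, a=7
  k=3: m=30, d=31, a=2
  k=4: m=32, d=4, a=16
  k=5: m=32, d=31, a=2
  k=6: m=30, d=8, a=7
  k=7: m=26, d=59, a=1
  k=8: m=33, d=1, a=66
d=1 and a=2a₀=66 at k=8, so the next step gives (m, d) = (33, 59) again — its k=1 value — and the period has length 8.

[33; 1, 7, 2, 16, 2, 7, 1, 66]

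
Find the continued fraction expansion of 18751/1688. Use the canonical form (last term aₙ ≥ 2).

18751 = 11·1688 + 183
1688 = 9·183 + 41
183 = 4·41 + 19
41 = 2·19 + 3
19 = 6·3 + 1
3 = 3·1 + 0  (stop)
So 18751/1688 = [11; 9, 4, 2, 6, 3].

[11; 9, 4, 2, 6, 3]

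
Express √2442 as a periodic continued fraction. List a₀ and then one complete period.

a₀ = ⌊√2442⌋ = 49.
With m₀=0, d₀=1 and mₖ₊₁ = dₖaₖ − mₖ, dₖ₊₁ = (n − mₖ₊₁²)/dₖ, aₖ₊₁ = ⌊(a₀+mₖ₊₁)/dₖ₊₁⌋:
  k=1: m=49, d=41, a=2
  k=2: m=33, d=33, a=2
  k=3: m=33, d=41, a=2
  k=4: m=49, d=1, a=98
d=1 and a=2a₀=98 at k=4, so the next step gives (m, d) = (49, 41) again — its k=1 value — and the period has length 4.

[49; 2, 2, 2, 98]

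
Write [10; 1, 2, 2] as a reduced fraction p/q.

75/7

Fold from the inside: start with 2/1.
  2 + 1/2 = 5/2
  1 + 2/5 = 7/5
  10 + 5/7 = 75/7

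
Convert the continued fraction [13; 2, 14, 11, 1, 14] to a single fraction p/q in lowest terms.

Fold from the inside: start with 14/1.
  1 + 1/14 = 15/14
  11 + 14/15 = 179/15
  14 + 15/179 = 2521/179
  2 + 179/2521 = 5221/2521
  13 + 2521/5221 = 70394/5221

70394/5221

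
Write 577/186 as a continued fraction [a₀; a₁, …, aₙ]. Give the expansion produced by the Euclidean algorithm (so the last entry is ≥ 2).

[3; 9, 1, 3, 1, 3]

577 = 3×186 + 19
186 = 9×19 + 15
19 = 1×15 + 4
15 = 3×4 + 3
4 = 1×3 + 1
3 = 3×1 + 0  (stop)
So 577/186 = [3; 9, 1, 3, 1, 3].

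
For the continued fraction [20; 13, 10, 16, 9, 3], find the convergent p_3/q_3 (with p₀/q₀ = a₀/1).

Using pₖ = aₖpₖ₋₁ + pₖ₋₂, qₖ = aₖqₖ₋₁ + qₖ₋₂ (with p₋₁=1, p₋₂=0, q₋₁=0, q₋₂=1):
  k=0: a=20, p=20, q=1
  k=1: a=13, p=261, q=13
  k=2: a=10, p=2630, q=131
  k=3: a=16, p=42341, q=2109

42341/2109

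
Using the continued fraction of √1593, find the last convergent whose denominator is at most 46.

918/23

√1593 = [39; 1, 10, 2, 2, 2, 10, 1, 78, …] (period length 8).
Convergents:
  p_0/q_0 = 39/1
  p_1/q_1 = 40/1
  p_2/q_2 = 439/11
  p_3/q_3 = 918/23
  p_4/q_4 = 2275/57
q_3 = 23 ≤ 46 < 57 = q_4, so the answer is 918/23.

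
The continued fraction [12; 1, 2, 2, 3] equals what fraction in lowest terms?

Fold from the inside: start with 3/1.
  2 + 1/3 = 7/3
  2 + 3/7 = 17/7
  1 + 7/17 = 24/17
  12 + 17/24 = 305/24

305/24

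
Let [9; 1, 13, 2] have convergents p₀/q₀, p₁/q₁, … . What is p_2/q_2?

139/14

Using pₖ = aₖpₖ₋₁ + pₖ₋₂, qₖ = aₖqₖ₋₁ + qₖ₋₂ (with p₋₁=1, p₋₂=0, q₋₁=0, q₋₂=1):
  k=0: a=9, p=9, q=1
  k=1: a=1, p=10, q=1
  k=2: a=13, p=139, q=14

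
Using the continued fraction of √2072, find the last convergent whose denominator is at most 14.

√2072 = [45; 1, 1, 12, 1, 1, 90, …] (period length 6).
Convergents:
  p_0/q_0 = 45/1
  p_1/q_1 = 46/1
  p_2/q_2 = 91/2
  p_3/q_3 = 1138/25
q_2 = 2 ≤ 14 < 25 = q_3, so the answer is 91/2.

91/2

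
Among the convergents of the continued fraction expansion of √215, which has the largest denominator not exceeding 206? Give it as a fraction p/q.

√215 = [14; 1, 1, 1, 28, …] (period length 4).
Convergents:
  p_0/q_0 = 14/1
  p_1/q_1 = 15/1
  p_2/q_2 = 29/2
  p_3/q_3 = 44/3
  p_4/q_4 = 1261/86
  p_5/q_5 = 1305/89
  p_6/q_6 = 2566/175
  p_7/q_7 = 3871/264
q_6 = 175 ≤ 206 < 264 = q_7, so the answer is 2566/175.

2566/175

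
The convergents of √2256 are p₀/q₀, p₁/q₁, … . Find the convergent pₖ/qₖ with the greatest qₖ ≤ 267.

8977/189

√2256 = [47; 2, 94, …] (period length 2).
Convergents:
  p_0/q_0 = 47/1
  p_1/q_1 = 95/2
  p_2/q_2 = 8977/189
  p_3/q_3 = 18049/380
q_2 = 189 ≤ 267 < 380 = q_3, so the answer is 8977/189.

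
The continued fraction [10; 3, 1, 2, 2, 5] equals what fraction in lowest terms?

Using pₖ = aₖpₖ₋₁ + pₖ₋₂ and qₖ = aₖqₖ₋₁ + qₖ₋₂:
  k=0: a=10, p=10, q=1
  k=1: a=3, p=31, q=3
  k=2: a=1, p=41, q=4
  k=3: a=2, p=113, q=11
  k=4: a=2, p=267, q=26
  k=5: a=5, p=1448, q=141

1448/141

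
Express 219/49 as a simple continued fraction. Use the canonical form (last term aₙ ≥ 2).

[4; 2, 7, 1, 2]

219 = 4·49 + 23
49 = 2·23 + 3
23 = 7·3 + 2
3 = 1·2 + 1
2 = 2·1 + 0  (stop)
So 219/49 = [4; 2, 7, 1, 2].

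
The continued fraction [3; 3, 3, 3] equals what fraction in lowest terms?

Using pₖ = aₖpₖ₋₁ + pₖ₋₂ and qₖ = aₖqₖ₋₁ + qₖ₋₂:
  k=0: a=3, p=3, q=1
  k=1: a=3, p=10, q=3
  k=2: a=3, p=33, q=10
  k=3: a=3, p=109, q=33

109/33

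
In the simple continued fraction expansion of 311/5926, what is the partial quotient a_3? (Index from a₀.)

311 = 0·5926 + 311   →  a_0 = 0
5926 = 19·311 + 17   →  a_1 = 19
311 = 18·17 + 5   →  a_2 = 18
17 = 3·5 + 2   →  a_3 = 3

3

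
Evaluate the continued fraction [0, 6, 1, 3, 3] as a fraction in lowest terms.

13/88

Using pₖ = aₖpₖ₋₁ + pₖ₋₂ and qₖ = aₖqₖ₋₁ + qₖ₋₂:
  k=0: a=0, p=0, q=1
  k=1: a=6, p=1, q=6
  k=2: a=1, p=1, q=7
  k=3: a=3, p=4, q=27
  k=4: a=3, p=13, q=88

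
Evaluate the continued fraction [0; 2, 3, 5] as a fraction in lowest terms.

Fold from the inside: start with 5/1.
  3 + 1/5 = 16/5
  2 + 5/16 = 37/16
  0 + 16/37 = 16/37

16/37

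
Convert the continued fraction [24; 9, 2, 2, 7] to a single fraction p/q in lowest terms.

Fold from the inside: start with 7/1.
  2 + 1/7 = 15/7
  2 + 7/15 = 37/15
  9 + 15/37 = 348/37
  24 + 37/348 = 8389/348

8389/348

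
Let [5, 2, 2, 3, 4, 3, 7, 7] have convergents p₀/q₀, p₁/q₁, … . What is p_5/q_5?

1277/236

Using pₖ = aₖpₖ₋₁ + pₖ₋₂, qₖ = aₖqₖ₋₁ + qₖ₋₂ (with p₋₁=1, p₋₂=0, q₋₁=0, q₋₂=1):
  k=0: a=5, p=5, q=1
  k=1: a=2, p=11, q=2
  k=2: a=2, p=27, q=5
  k=3: a=3, p=92, q=17
  k=4: a=4, p=395, q=73
  k=5: a=3, p=1277, q=236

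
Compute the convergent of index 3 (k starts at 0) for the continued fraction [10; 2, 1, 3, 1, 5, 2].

Using pₖ = aₖpₖ₋₁ + pₖ₋₂, qₖ = aₖqₖ₋₁ + qₖ₋₂ (with p₋₁=1, p₋₂=0, q₋₁=0, q₋₂=1):
  k=0: a=10, p=10, q=1
  k=1: a=2, p=21, q=2
  k=2: a=1, p=31, q=3
  k=3: a=3, p=114, q=11

114/11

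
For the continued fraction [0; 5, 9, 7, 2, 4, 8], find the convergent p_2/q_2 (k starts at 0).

9/46

Using pₖ = aₖpₖ₋₁ + pₖ₋₂, qₖ = aₖqₖ₋₁ + qₖ₋₂ (with p₋₁=1, p₋₂=0, q₋₁=0, q₋₂=1):
  k=0: a=0, p=0, q=1
  k=1: a=5, p=1, q=5
  k=2: a=9, p=9, q=46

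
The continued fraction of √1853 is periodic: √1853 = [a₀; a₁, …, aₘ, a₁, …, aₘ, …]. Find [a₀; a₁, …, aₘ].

a₀ = ⌊√1853⌋ = 43.
With m₀=0, d₀=1 and mₖ₊₁ = dₖaₖ − mₖ, dₖ₊₁ = (n − mₖ₊₁²)/dₖ, aₖ₊₁ = ⌊(a₀+mₖ₊₁)/dₖ₊₁⌋:
  k=1: m=43, d=4, a=21
  k=2: m=41, d=43, a=1
  k=3: m=2, d=43, a=1
  k=4: m=41, d=4, a=21
  k=5: m=43, d=1, a=86
d=1 and a=2a₀=86 at k=5, so the next step gives (m, d) = (43, 4) again — its k=1 value — and the period has length 5.

[43; 21, 1, 1, 21, 86]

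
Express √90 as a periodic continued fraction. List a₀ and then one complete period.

[9; 2, 18]

a₀ = ⌊√90⌋ = 9.
With m₀=0, d₀=1 and mₖ₊₁ = dₖaₖ − mₖ, dₖ₊₁ = (n − mₖ₊₁²)/dₖ, aₖ₊₁ = ⌊(a₀+mₖ₊₁)/dₖ₊₁⌋:
  k=1: m=9, d=9, a=2
  k=2: m=9, d=1, a=18
d=1 and a=2a₀=18 at k=2, so the next step gives (m, d) = (9, 9) again — its k=1 value — and the period has length 2.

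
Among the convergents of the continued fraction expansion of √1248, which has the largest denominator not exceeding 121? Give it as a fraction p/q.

1837/52

√1248 = [35; 3, 17, 3, 70, …] (period length 4).
Convergents:
  p_0/q_0 = 35/1
  p_1/q_1 = 106/3
  p_2/q_2 = 1837/52
  p_3/q_3 = 5617/159
q_2 = 52 ≤ 121 < 159 = q_3, so the answer is 1837/52.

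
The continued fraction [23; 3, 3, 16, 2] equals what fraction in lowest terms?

Using pₖ = aₖpₖ₋₁ + pₖ₋₂ and qₖ = aₖqₖ₋₁ + qₖ₋₂:
  k=0: a=23, p=23, q=1
  k=1: a=3, p=70, q=3
  k=2: a=3, p=233, q=10
  k=3: a=16, p=3798, q=163
  k=4: a=2, p=7829, q=336

7829/336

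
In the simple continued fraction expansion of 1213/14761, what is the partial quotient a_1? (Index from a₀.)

1213 = 0·14761 + 1213   →  a_0 = 0
14761 = 12·1213 + 205   →  a_1 = 12

12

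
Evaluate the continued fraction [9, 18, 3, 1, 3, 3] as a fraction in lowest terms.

8104/895

Using pₖ = aₖpₖ₋₁ + pₖ₋₂ and qₖ = aₖqₖ₋₁ + qₖ₋₂:
  k=0: a=9, p=9, q=1
  k=1: a=18, p=163, q=18
  k=2: a=3, p=498, q=55
  k=3: a=1, p=661, q=73
  k=4: a=3, p=2481, q=274
  k=5: a=3, p=8104, q=895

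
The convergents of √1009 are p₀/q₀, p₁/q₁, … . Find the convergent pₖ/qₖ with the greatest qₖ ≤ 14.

√1009 = [31; 1, 3, 3, 1, 62, …] (period length 5).
Convergents:
  p_0/q_0 = 31/1
  p_1/q_1 = 32/1
  p_2/q_2 = 127/4
  p_3/q_3 = 413/13
  p_4/q_4 = 540/17
q_3 = 13 ≤ 14 < 17 = q_4, so the answer is 413/13.

413/13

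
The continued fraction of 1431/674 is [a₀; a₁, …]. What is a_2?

8

1431 = 2·674 + 83   →  a_0 = 2
674 = 8·83 + 10   →  a_1 = 8
83 = 8·10 + 3   →  a_2 = 8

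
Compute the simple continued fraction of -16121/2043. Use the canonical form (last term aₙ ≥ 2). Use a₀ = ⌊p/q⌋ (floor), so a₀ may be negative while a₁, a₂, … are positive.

-16121 = -8×2043 + 223
2043 = 9×223 + 36
223 = 6×36 + 7
36 = 5×7 + 1
7 = 7×1 + 0  (stop)
So -16121/2043 = [-8; 9, 6, 5, 7].

[-8; 9, 6, 5, 7]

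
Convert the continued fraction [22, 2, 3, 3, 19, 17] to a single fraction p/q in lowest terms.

Fold from the inside: start with 17/1.
  19 + 1/17 = 324/17
  3 + 17/324 = 989/324
  3 + 324/989 = 3291/989
  2 + 989/3291 = 7571/3291
  22 + 3291/7571 = 169853/7571

169853/7571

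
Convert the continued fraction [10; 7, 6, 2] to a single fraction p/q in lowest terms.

Fold from the inside: start with 2/1.
  6 + 1/2 = 13/2
  7 + 2/13 = 93/13
  10 + 13/93 = 943/93

943/93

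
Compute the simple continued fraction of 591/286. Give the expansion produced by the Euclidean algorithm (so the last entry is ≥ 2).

591 = 2×286 + 19
286 = 15×19 + 1
19 = 19×1 + 0  (stop)
So 591/286 = [2; 15, 19].

[2; 15, 19]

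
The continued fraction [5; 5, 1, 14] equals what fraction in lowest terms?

460/89

Fold from the inside: start with 14/1.
  1 + 1/14 = 15/14
  5 + 14/15 = 89/15
  5 + 15/89 = 460/89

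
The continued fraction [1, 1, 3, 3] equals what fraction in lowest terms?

Fold from the inside: start with 3/1.
  3 + 1/3 = 10/3
  1 + 3/10 = 13/10
  1 + 10/13 = 23/13

23/13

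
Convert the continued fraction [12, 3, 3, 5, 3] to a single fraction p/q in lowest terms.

Fold from the inside: start with 3/1.
  5 + 1/3 = 16/3
  3 + 3/16 = 51/16
  3 + 16/51 = 169/51
  12 + 51/169 = 2079/169

2079/169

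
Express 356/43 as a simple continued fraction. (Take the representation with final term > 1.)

356 = 8*43 + 12
43 = 3*12 + 7
12 = 1*7 + 5
7 = 1*5 + 2
5 = 2*2 + 1
2 = 2*1 + 0  (stop)
So 356/43 = [8; 3, 1, 1, 2, 2].

[8; 3, 1, 1, 2, 2]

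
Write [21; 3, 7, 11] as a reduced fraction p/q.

Fold from the inside: start with 11/1.
  7 + 1/11 = 78/11
  3 + 11/78 = 245/78
  21 + 78/245 = 5223/245

5223/245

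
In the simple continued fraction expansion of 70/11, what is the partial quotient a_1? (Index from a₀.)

70 = 6·11 + 4   →  a_0 = 6
11 = 2·4 + 3   →  a_1 = 2

2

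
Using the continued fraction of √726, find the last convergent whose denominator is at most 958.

25678/953

√726 = [26; 1, 16, 1, 52, …] (period length 4).
Convergents:
  p_0/q_0 = 26/1
  p_1/q_1 = 27/1
  p_2/q_2 = 458/17
  p_3/q_3 = 485/18
  p_4/q_4 = 25678/953
  p_5/q_5 = 26163/971
q_4 = 953 ≤ 958 < 971 = q_5, so the answer is 25678/953.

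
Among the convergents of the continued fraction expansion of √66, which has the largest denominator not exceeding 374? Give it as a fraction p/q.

1048/129

√66 = [8; 8, 16, …] (period length 2).
Convergents:
  p_0/q_0 = 8/1
  p_1/q_1 = 65/8
  p_2/q_2 = 1048/129
  p_3/q_3 = 8449/1040
q_2 = 129 ≤ 374 < 1040 = q_3, so the answer is 1048/129.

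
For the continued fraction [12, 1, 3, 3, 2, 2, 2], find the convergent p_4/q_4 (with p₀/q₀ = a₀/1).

383/30

Using pₖ = aₖpₖ₋₁ + pₖ₋₂, qₖ = aₖqₖ₋₁ + qₖ₋₂ (with p₋₁=1, p₋₂=0, q₋₁=0, q₋₂=1):
  k=0: a=12, p=12, q=1
  k=1: a=1, p=13, q=1
  k=2: a=3, p=51, q=4
  k=3: a=3, p=166, q=13
  k=4: a=2, p=383, q=30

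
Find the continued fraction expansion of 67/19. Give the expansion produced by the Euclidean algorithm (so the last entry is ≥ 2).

67 = 3×19 + 10
19 = 1×10 + 9
10 = 1×9 + 1
9 = 9×1 + 0  (stop)
So 67/19 = [3; 1, 1, 9].

[3; 1, 1, 9]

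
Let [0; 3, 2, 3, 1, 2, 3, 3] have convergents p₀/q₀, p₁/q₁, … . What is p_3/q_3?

Using pₖ = aₖpₖ₋₁ + pₖ₋₂, qₖ = aₖqₖ₋₁ + qₖ₋₂ (with p₋₁=1, p₋₂=0, q₋₁=0, q₋₂=1):
  k=0: a=0, p=0, q=1
  k=1: a=3, p=1, q=3
  k=2: a=2, p=2, q=7
  k=3: a=3, p=7, q=24

7/24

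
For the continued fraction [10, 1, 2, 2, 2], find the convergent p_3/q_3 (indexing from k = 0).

Using pₖ = aₖpₖ₋₁ + pₖ₋₂, qₖ = aₖqₖ₋₁ + qₖ₋₂ (with p₋₁=1, p₋₂=0, q₋₁=0, q₋₂=1):
  k=0: a=10, p=10, q=1
  k=1: a=1, p=11, q=1
  k=2: a=2, p=32, q=3
  k=3: a=2, p=75, q=7

75/7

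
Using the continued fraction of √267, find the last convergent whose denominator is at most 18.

49/3

√267 = [16; 2, 1, 15, 1, 2, 32, …] (period length 6).
Convergents:
  p_0/q_0 = 16/1
  p_1/q_1 = 33/2
  p_2/q_2 = 49/3
  p_3/q_3 = 768/47
q_2 = 3 ≤ 18 < 47 = q_3, so the answer is 49/3.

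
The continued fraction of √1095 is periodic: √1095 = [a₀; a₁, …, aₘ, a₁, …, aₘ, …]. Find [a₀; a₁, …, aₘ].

[33; 11, 66]

a₀ = ⌊√1095⌋ = 33.
With m₀=0, d₀=1 and mₖ₊₁ = dₖaₖ − mₖ, dₖ₊₁ = (n − mₖ₊₁²)/dₖ, aₖ₊₁ = ⌊(a₀+mₖ₊₁)/dₖ₊₁⌋:
  k=1: m=33, d=6, a=11
  k=2: m=33, d=1, a=66
d=1 and a=2a₀=66 at k=2, so the next step gives (m, d) = (33, 6) again — its k=1 value — and the period has length 2.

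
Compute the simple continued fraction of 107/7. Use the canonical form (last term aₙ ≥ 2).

107 = 15×7 + 2
7 = 3×2 + 1
2 = 2×1 + 0  (stop)
So 107/7 = [15; 3, 2].

[15; 3, 2]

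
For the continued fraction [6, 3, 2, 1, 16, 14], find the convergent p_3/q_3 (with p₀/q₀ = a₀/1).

Using pₖ = aₖpₖ₋₁ + pₖ₋₂, qₖ = aₖqₖ₋₁ + qₖ₋₂ (with p₋₁=1, p₋₂=0, q₋₁=0, q₋₂=1):
  k=0: a=6, p=6, q=1
  k=1: a=3, p=19, q=3
  k=2: a=2, p=44, q=7
  k=3: a=1, p=63, q=10

63/10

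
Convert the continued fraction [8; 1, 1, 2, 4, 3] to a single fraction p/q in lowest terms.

Fold from the inside: start with 3/1.
  4 + 1/3 = 13/3
  2 + 3/13 = 29/13
  1 + 13/29 = 42/29
  1 + 29/42 = 71/42
  8 + 42/71 = 610/71

610/71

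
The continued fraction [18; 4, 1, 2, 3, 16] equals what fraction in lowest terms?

Fold from the inside: start with 16/1.
  3 + 1/16 = 49/16
  2 + 16/49 = 114/49
  1 + 49/114 = 163/114
  4 + 114/163 = 766/163
  18 + 163/766 = 13951/766

13951/766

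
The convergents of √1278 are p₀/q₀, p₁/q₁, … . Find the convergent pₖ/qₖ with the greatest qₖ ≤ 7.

143/4

√1278 = [35; 1, 2, 1, 70, …] (period length 4).
Convergents:
  p_0/q_0 = 35/1
  p_1/q_1 = 36/1
  p_2/q_2 = 107/3
  p_3/q_3 = 143/4
  p_4/q_4 = 10117/283
q_3 = 4 ≤ 7 < 283 = q_4, so the answer is 143/4.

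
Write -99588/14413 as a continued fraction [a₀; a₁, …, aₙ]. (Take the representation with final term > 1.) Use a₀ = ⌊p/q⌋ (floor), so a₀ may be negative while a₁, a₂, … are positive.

[-7; 11, 16, 3, 2, 11]

-99588 = -7*14413 + 1303
14413 = 11*1303 + 80
1303 = 16*80 + 23
80 = 3*23 + 11
23 = 2*11 + 1
11 = 11*1 + 0  (stop)
So -99588/14413 = [-7; 11, 16, 3, 2, 11].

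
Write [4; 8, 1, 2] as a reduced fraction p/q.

107/26

Using pₖ = aₖpₖ₋₁ + pₖ₋₂ and qₖ = aₖqₖ₋₁ + qₖ₋₂:
  k=0: a=4, p=4, q=1
  k=1: a=8, p=33, q=8
  k=2: a=1, p=37, q=9
  k=3: a=2, p=107, q=26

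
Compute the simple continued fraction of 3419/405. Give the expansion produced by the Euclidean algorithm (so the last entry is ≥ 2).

[8; 2, 3, 1, 4, 4, 2]

3419 = 8×405 + 179
405 = 2×179 + 47
179 = 3×47 + 38
47 = 1×38 + 9
38 = 4×9 + 2
9 = 4×2 + 1
2 = 2×1 + 0  (stop)
So 3419/405 = [8; 2, 3, 1, 4, 4, 2].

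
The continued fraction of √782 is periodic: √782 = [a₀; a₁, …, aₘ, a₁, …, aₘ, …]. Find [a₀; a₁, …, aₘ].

a₀ = ⌊√782⌋ = 27.
With m₀=0, d₀=1 and mₖ₊₁ = dₖaₖ − mₖ, dₖ₊₁ = (n − mₖ₊₁²)/dₖ, aₖ₊₁ = ⌊(a₀+mₖ₊₁)/dₖ₊₁⌋:
  k=1: m=27, d=53, a=1
  k=2: m=26, d=2, a=26
  k=3: m=26, d=53, a=1
  k=4: m=27, d=1, a=54
d=1 and a=2a₀=54 at k=4, so the next step gives (m, d) = (27, 53) again — its k=1 value — and the period has length 4.

[27; 1, 26, 1, 54]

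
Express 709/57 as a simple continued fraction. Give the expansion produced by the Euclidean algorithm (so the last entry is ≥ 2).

709 = 12*57 + 25
57 = 2*25 + 7
25 = 3*7 + 4
7 = 1*4 + 3
4 = 1*3 + 1
3 = 3*1 + 0  (stop)
So 709/57 = [12; 2, 3, 1, 1, 3].

[12; 2, 3, 1, 1, 3]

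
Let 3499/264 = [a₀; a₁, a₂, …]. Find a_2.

3499 = 13·264 + 67   →  a_0 = 13
264 = 3·67 + 63   →  a_1 = 3
67 = 1·63 + 4   →  a_2 = 1

1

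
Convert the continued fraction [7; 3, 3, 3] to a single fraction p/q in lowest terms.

241/33

Using pₖ = aₖpₖ₋₁ + pₖ₋₂ and qₖ = aₖqₖ₋₁ + qₖ₋₂:
  k=0: a=7, p=7, q=1
  k=1: a=3, p=22, q=3
  k=2: a=3, p=73, q=10
  k=3: a=3, p=241, q=33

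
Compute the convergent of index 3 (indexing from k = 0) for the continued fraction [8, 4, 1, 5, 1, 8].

238/29

Using pₖ = aₖpₖ₋₁ + pₖ₋₂, qₖ = aₖqₖ₋₁ + qₖ₋₂ (with p₋₁=1, p₋₂=0, q₋₁=0, q₋₂=1):
  k=0: a=8, p=8, q=1
  k=1: a=4, p=33, q=4
  k=2: a=1, p=41, q=5
  k=3: a=5, p=238, q=29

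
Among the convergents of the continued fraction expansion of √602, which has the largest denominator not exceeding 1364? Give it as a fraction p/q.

33344/1359

√602 = [24; 1, 1, 6, 1, 1, 48, …] (period length 6).
Convergents:
  p_0/q_0 = 24/1
  p_1/q_1 = 25/1
  p_2/q_2 = 49/2
  p_3/q_3 = 319/13
  p_4/q_4 = 368/15
  p_5/q_5 = 687/28
  p_6/q_6 = 33344/1359
  p_7/q_7 = 34031/1387
q_6 = 1359 ≤ 1364 < 1387 = q_7, so the answer is 33344/1359.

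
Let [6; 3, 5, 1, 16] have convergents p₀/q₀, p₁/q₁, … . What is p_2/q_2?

Using pₖ = aₖpₖ₋₁ + pₖ₋₂, qₖ = aₖqₖ₋₁ + qₖ₋₂ (with p₋₁=1, p₋₂=0, q₋₁=0, q₋₂=1):
  k=0: a=6, p=6, q=1
  k=1: a=3, p=19, q=3
  k=2: a=5, p=101, q=16

101/16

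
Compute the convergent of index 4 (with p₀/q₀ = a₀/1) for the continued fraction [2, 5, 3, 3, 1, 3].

151/69

Using pₖ = aₖpₖ₋₁ + pₖ₋₂, qₖ = aₖqₖ₋₁ + qₖ₋₂ (with p₋₁=1, p₋₂=0, q₋₁=0, q₋₂=1):
  k=0: a=2, p=2, q=1
  k=1: a=5, p=11, q=5
  k=2: a=3, p=35, q=16
  k=3: a=3, p=116, q=53
  k=4: a=1, p=151, q=69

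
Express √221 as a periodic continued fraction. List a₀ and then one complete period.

[14; 1, 6, 2, 6, 1, 28]

a₀ = ⌊√221⌋ = 14.
With m₀=0, d₀=1 and mₖ₊₁ = dₖaₖ − mₖ, dₖ₊₁ = (n − mₖ₊₁²)/dₖ, aₖ₊₁ = ⌊(a₀+mₖ₊₁)/dₖ₊₁⌋:
  k=1: m=14, d=25, a=1
  k=2: m=11, d=4, a=6
  k=3: m=13, d=13, a=2
  k=4: m=13, d=4, a=6
  k=5: m=11, d=25, a=1
  k=6: m=14, d=1, a=28
d=1 and a=2a₀=28 at k=6, so the next step gives (m, d) = (14, 25) again — its k=1 value — and the period has length 6.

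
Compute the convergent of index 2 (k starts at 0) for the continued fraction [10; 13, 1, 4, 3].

141/14

Using pₖ = aₖpₖ₋₁ + pₖ₋₂, qₖ = aₖqₖ₋₁ + qₖ₋₂ (with p₋₁=1, p₋₂=0, q₋₁=0, q₋₂=1):
  k=0: a=10, p=10, q=1
  k=1: a=13, p=131, q=13
  k=2: a=1, p=141, q=14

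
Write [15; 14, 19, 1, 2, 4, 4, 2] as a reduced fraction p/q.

Fold from the inside: start with 2/1.
  4 + 1/2 = 9/2
  4 + 2/9 = 38/9
  2 + 9/38 = 85/38
  1 + 38/85 = 123/85
  19 + 85/123 = 2422/123
  14 + 123/2422 = 34031/2422
  15 + 2422/34031 = 512887/34031

512887/34031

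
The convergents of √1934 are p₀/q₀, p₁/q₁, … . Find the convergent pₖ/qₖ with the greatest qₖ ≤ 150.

1935/44

√1934 = [43; 1, 42, 1, 86, …] (period length 4).
Convergents:
  p_0/q_0 = 43/1
  p_1/q_1 = 44/1
  p_2/q_2 = 1891/43
  p_3/q_3 = 1935/44
  p_4/q_4 = 168301/3827
q_3 = 44 ≤ 150 < 3827 = q_4, so the answer is 1935/44.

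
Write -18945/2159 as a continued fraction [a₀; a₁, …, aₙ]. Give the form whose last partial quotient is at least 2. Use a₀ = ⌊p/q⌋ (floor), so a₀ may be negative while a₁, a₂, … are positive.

-18945 = -9*2159 + 486
2159 = 4*486 + 215
486 = 2*215 + 56
215 = 3*56 + 47
56 = 1*47 + 9
47 = 5*9 + 2
9 = 4*2 + 1
2 = 2*1 + 0  (stop)
So -18945/2159 = [-9; 4, 2, 3, 1, 5, 4, 2].

[-9; 4, 2, 3, 1, 5, 4, 2]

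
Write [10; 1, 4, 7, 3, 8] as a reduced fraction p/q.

Fold from the inside: start with 8/1.
  3 + 1/8 = 25/8
  7 + 8/25 = 183/25
  4 + 25/183 = 757/183
  1 + 183/757 = 940/757
  10 + 757/940 = 10157/940

10157/940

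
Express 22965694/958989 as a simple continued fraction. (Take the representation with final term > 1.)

[23; 1, 18, 6, 9, 7, 18, 7]

22965694 = 23×958989 + 908947
958989 = 1×908947 + 50042
908947 = 18×50042 + 8191
50042 = 6×8191 + 896
8191 = 9×896 + 127
896 = 7×127 + 7
127 = 18×7 + 1
7 = 7×1 + 0  (stop)
So 22965694/958989 = [23; 1, 18, 6, 9, 7, 18, 7].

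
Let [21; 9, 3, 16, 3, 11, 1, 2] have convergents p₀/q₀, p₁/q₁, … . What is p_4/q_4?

29529/1399

Using pₖ = aₖpₖ₋₁ + pₖ₋₂, qₖ = aₖqₖ₋₁ + qₖ₋₂ (with p₋₁=1, p₋₂=0, q₋₁=0, q₋₂=1):
  k=0: a=21, p=21, q=1
  k=1: a=9, p=190, q=9
  k=2: a=3, p=591, q=28
  k=3: a=16, p=9646, q=457
  k=4: a=3, p=29529, q=1399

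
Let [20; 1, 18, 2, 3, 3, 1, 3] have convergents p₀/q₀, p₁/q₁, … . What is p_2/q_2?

398/19

Using pₖ = aₖpₖ₋₁ + pₖ₋₂, qₖ = aₖqₖ₋₁ + qₖ₋₂ (with p₋₁=1, p₋₂=0, q₋₁=0, q₋₂=1):
  k=0: a=20, p=20, q=1
  k=1: a=1, p=21, q=1
  k=2: a=18, p=398, q=19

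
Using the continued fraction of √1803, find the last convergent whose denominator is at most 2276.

√1803 = [42; 2, 6, 28, 6, 2, 84, …] (period length 6).
Convergents:
  p_0/q_0 = 42/1
  p_1/q_1 = 85/2
  p_2/q_2 = 552/13
  p_3/q_3 = 15541/366
  p_4/q_4 = 93798/2209
  p_5/q_5 = 203137/4784
q_4 = 2209 ≤ 2276 < 4784 = q_5, so the answer is 93798/2209.

93798/2209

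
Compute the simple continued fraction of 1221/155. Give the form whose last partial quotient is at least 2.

1221 = 7×155 + 136
155 = 1×136 + 19
136 = 7×19 + 3
19 = 6×3 + 1
3 = 3×1 + 0  (stop)
So 1221/155 = [7; 1, 7, 6, 3].

[7; 1, 7, 6, 3]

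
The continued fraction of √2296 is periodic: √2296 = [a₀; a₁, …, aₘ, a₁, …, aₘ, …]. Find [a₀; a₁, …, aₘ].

[47; 1, 10, 1, 94]

a₀ = ⌊√2296⌋ = 47.
With m₀=0, d₀=1 and mₖ₊₁ = dₖaₖ − mₖ, dₖ₊₁ = (n − mₖ₊₁²)/dₖ, aₖ₊₁ = ⌊(a₀+mₖ₊₁)/dₖ₊₁⌋:
  k=1: m=47, d=87, a=1
  k=2: m=40, d=8, a=10
  k=3: m=40, d=87, a=1
  k=4: m=47, d=1, a=94
d=1 and a=2a₀=94 at k=4, so the next step gives (m, d) = (47, 87) again — its k=1 value — and the period has length 4.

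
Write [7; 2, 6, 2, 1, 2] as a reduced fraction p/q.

821/110

Using pₖ = aₖpₖ₋₁ + pₖ₋₂ and qₖ = aₖqₖ₋₁ + qₖ₋₂:
  k=0: a=7, p=7, q=1
  k=1: a=2, p=15, q=2
  k=2: a=6, p=97, q=13
  k=3: a=2, p=209, q=28
  k=4: a=1, p=306, q=41
  k=5: a=2, p=821, q=110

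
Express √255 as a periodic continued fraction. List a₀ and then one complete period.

[15; 1, 30]

a₀ = ⌊√255⌋ = 15.
With m₀=0, d₀=1 and mₖ₊₁ = dₖaₖ − mₖ, dₖ₊₁ = (n − mₖ₊₁²)/dₖ, aₖ₊₁ = ⌊(a₀+mₖ₊₁)/dₖ₊₁⌋:
  k=1: m=15, d=30, a=1
  k=2: m=15, d=1, a=30
d=1 and a=2a₀=30 at k=2, so the next step gives (m, d) = (15, 30) again — its k=1 value — and the period has length 2.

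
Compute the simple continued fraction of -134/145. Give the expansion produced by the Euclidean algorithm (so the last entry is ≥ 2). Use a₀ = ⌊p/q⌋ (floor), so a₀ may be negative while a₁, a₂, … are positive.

[-1; 13, 5, 2]

-134 = -1*145 + 11
145 = 13*11 + 2
11 = 5*2 + 1
2 = 2*1 + 0  (stop)
So -134/145 = [-1; 13, 5, 2].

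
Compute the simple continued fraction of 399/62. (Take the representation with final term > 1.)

399 = 6*62 + 27
62 = 2*27 + 8
27 = 3*8 + 3
8 = 2*3 + 2
3 = 1*2 + 1
2 = 2*1 + 0  (stop)
So 399/62 = [6; 2, 3, 2, 1, 2].

[6; 2, 3, 2, 1, 2]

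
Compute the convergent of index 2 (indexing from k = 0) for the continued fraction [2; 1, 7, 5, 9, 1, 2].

23/8

Using pₖ = aₖpₖ₋₁ + pₖ₋₂, qₖ = aₖqₖ₋₁ + qₖ₋₂ (with p₋₁=1, p₋₂=0, q₋₁=0, q₋₂=1):
  k=0: a=2, p=2, q=1
  k=1: a=1, p=3, q=1
  k=2: a=7, p=23, q=8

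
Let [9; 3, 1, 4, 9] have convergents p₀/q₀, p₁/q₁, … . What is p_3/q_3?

Using pₖ = aₖpₖ₋₁ + pₖ₋₂, qₖ = aₖqₖ₋₁ + qₖ₋₂ (with p₋₁=1, p₋₂=0, q₋₁=0, q₋₂=1):
  k=0: a=9, p=9, q=1
  k=1: a=3, p=28, q=3
  k=2: a=1, p=37, q=4
  k=3: a=4, p=176, q=19

176/19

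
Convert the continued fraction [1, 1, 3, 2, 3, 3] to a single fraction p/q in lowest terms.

181/102

Fold from the inside: start with 3/1.
  3 + 1/3 = 10/3
  2 + 3/10 = 23/10
  3 + 10/23 = 79/23
  1 + 23/79 = 102/79
  1 + 79/102 = 181/102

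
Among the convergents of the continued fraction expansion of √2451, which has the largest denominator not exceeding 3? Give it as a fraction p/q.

√2451 = [49; 1, 1, 32, 1, 1, 98, …] (period length 6).
Convergents:
  p_0/q_0 = 49/1
  p_1/q_1 = 50/1
  p_2/q_2 = 99/2
  p_3/q_3 = 3218/65
q_2 = 2 ≤ 3 < 65 = q_3, so the answer is 99/2.

99/2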